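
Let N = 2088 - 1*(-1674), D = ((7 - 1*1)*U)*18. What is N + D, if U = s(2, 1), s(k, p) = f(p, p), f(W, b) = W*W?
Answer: 3870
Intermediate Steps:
f(W, b) = W²
s(k, p) = p²
U = 1 (U = 1² = 1)
D = 108 (D = ((7 - 1*1)*1)*18 = ((7 - 1)*1)*18 = (6*1)*18 = 6*18 = 108)
N = 3762 (N = 2088 + 1674 = 3762)
N + D = 3762 + 108 = 3870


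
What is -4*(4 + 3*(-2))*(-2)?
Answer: -16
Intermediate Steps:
-4*(4 + 3*(-2))*(-2) = -4*(4 - 6)*(-2) = -4*(-2)*(-2) = 8*(-2) = -16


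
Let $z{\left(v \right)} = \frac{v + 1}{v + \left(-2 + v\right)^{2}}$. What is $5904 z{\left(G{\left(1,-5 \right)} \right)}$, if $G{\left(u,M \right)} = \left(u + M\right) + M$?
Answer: $- \frac{2952}{7} \approx -421.71$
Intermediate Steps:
$G{\left(u,M \right)} = u + 2 M$ ($G{\left(u,M \right)} = \left(M + u\right) + M = u + 2 M$)
$z{\left(v \right)} = \frac{1 + v}{v + \left(-2 + v\right)^{2}}$
$5904 z{\left(G{\left(1,-5 \right)} \right)} = 5904 \frac{1 + \left(1 + 2 \left(-5\right)\right)}{\left(1 + 2 \left(-5\right)\right) + \left(-2 + \left(1 + 2 \left(-5\right)\right)\right)^{2}} = 5904 \frac{1 + \left(1 - 10\right)}{\left(1 - 10\right) + \left(-2 + \left(1 - 10\right)\right)^{2}} = 5904 \frac{1 - 9}{-9 + \left(-2 - 9\right)^{2}} = 5904 \frac{1}{-9 + \left(-11\right)^{2}} \left(-8\right) = 5904 \frac{1}{-9 + 121} \left(-8\right) = 5904 \cdot \frac{1}{112} \left(-8\right) = 5904 \left(- \frac{1}{14}\right) = - \frac{2952}{7}$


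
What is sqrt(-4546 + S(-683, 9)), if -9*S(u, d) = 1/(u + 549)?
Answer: 5*I*sqrt(29386066)/402 ≈ 67.424*I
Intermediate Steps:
S(u, d) = -1/(9*(549 + u)) (S(u, d) = -1/(9*(u + 549)) = -1/(9*(549 + u)))
sqrt(-4546 + S(-683, 9)) = sqrt(-4546 - 1/(4941 + 9*(-683))) = sqrt(-4546 - 1/(4941 - 6147)) = sqrt(-4546 - 1/(-1206)) = sqrt(-4546 - 1*(-1/1206)) = sqrt(-4546 + 1/1206) = sqrt(-5482475/1206) = 5*I*sqrt(29386066)/402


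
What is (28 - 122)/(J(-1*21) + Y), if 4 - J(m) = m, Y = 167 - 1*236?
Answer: 47/22 ≈ 2.1364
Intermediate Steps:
Y = -69 (Y = 167 - 236 = -69)
J(m) = 4 - m
(28 - 122)/(J(-1*21) + Y) = (28 - 122)/((4 - (-1)*21) - 69) = -94/((4 - 1*(-21)) - 69) = -94/((4 + 21) - 69) = -94/(25 - 69) = -94/(-44) = -94*(-1/44) = 47/22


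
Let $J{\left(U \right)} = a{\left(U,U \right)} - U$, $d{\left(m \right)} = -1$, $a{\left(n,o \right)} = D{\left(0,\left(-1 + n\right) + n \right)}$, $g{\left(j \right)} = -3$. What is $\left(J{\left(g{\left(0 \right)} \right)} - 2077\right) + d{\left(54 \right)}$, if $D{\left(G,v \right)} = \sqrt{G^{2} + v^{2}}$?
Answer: $-2068$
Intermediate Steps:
$a{\left(n,o \right)} = \sqrt{\left(-1 + 2 n\right)^{2}}$ ($a{\left(n,o \right)} = \sqrt{0^{2} + \left(\left(-1 + n\right) + n\right)^{2}} = \sqrt{0 + \left(-1 + 2 n\right)^{2}} = \sqrt{\left(-1 + 2 n\right)^{2}}$)
$J{\left(U \right)} = \sqrt{\left(-1 + 2 U\right)^{2}} - U$
$\left(J{\left(g{\left(0 \right)} \right)} - 2077\right) + d{\left(54 \right)} = \left(\left(\sqrt{\left(-1 + 2 \left(-3\right)\right)^{2}} - -3\right) - 2077\right) - 1 = \left(\left(\sqrt{\left(-1 - 6\right)^{2}} + 3\right) - 2077\right) - 1 = \left(\left(\sqrt{\left(-7\right)^{2}} + 3\right) - 2077\right) - 1 = \left(\left(\sqrt{49} + 3\right) - 2077\right) - 1 = \left(\left(7 + 3\right) - 2077\right) - 1 = \left(10 - 2077\right) - 1 = -2067 - 1 = -2068$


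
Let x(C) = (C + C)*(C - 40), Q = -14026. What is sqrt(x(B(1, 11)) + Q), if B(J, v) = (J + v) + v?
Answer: 2*I*sqrt(3702) ≈ 121.69*I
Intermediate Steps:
B(J, v) = J + 2*v
x(C) = 2*C*(-40 + C) (x(C) = (2*C)*(-40 + C) = 2*C*(-40 + C))
sqrt(x(B(1, 11)) + Q) = sqrt(2*(1 + 2*11)*(-40 + (1 + 2*11)) - 14026) = sqrt(2*(1 + 22)*(-40 + (1 + 22)) - 14026) = sqrt(2*23*(-40 + 23) - 14026) = sqrt(2*23*(-17) - 14026) = sqrt(-782 - 14026) = sqrt(-14808) = 2*I*sqrt(3702)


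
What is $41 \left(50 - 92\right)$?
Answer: $-1722$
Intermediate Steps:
$41 \left(50 - 92\right) = 41 \left(-42\right) = -1722$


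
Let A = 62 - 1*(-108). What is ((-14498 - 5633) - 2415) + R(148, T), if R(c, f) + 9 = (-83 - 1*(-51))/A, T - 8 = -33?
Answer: -1917191/85 ≈ -22555.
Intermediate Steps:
T = -25 (T = 8 - 33 = -25)
A = 170 (A = 62 + 108 = 170)
R(c, f) = -781/85 (R(c, f) = -9 + (-83 - 1*(-51))/170 = -9 + (-83 + 51)*(1/170) = -9 - 32*1/170 = -9 - 16/85 = -781/85)
((-14498 - 5633) - 2415) + R(148, T) = ((-14498 - 5633) - 2415) - 781/85 = (-20131 - 2415) - 781/85 = -22546 - 781/85 = -1917191/85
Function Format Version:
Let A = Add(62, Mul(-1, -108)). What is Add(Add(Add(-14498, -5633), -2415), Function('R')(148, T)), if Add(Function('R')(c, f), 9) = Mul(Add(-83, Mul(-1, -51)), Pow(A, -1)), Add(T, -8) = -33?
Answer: Rational(-1917191, 85) ≈ -22555.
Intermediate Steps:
T = -25 (T = Add(8, -33) = -25)
A = 170 (A = Add(62, 108) = 170)
Function('R')(c, f) = Rational(-781, 85) (Function('R')(c, f) = Add(-9, Mul(Add(-83, Mul(-1, -51)), Pow(170, -1))) = Add(-9, Mul(Add(-83, 51), Rational(1, 170))) = Add(-9, Mul(-32, Rational(1, 170))) = Add(-9, Rational(-16, 85)) = Rational(-781, 85))
Add(Add(Add(-14498, -5633), -2415), Function('R')(148, T)) = Add(Add(Add(-14498, -5633), -2415), Rational(-781, 85)) = Add(Add(-20131, -2415), Rational(-781, 85)) = Add(-22546, Rational(-781, 85)) = Rational(-1917191, 85)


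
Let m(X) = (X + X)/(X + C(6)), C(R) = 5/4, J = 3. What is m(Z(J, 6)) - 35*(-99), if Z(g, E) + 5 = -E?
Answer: 135223/39 ≈ 3467.3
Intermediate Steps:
Z(g, E) = -5 - E
C(R) = 5/4 (C(R) = 5*(1/4) = 5/4)
m(X) = 2*X/(5/4 + X) (m(X) = (X + X)/(X + 5/4) = (2*X)/(5/4 + X) = 2*X/(5/4 + X))
m(Z(J, 6)) - 35*(-99) = 8*(-5 - 1*6)/(5 + 4*(-5 - 1*6)) - 35*(-99) = 8*(-5 - 6)/(5 + 4*(-5 - 6)) + 3465 = 8*(-11)/(5 + 4*(-11)) + 3465 = 8*(-11)/(5 - 44) + 3465 = 8*(-11)/(-39) + 3465 = 8*(-11)*(-1/39) + 3465 = 88/39 + 3465 = 135223/39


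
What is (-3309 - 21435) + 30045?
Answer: 5301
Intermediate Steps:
(-3309 - 21435) + 30045 = -24744 + 30045 = 5301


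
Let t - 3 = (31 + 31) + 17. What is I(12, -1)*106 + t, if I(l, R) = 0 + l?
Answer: 1354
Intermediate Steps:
I(l, R) = l
t = 82 (t = 3 + ((31 + 31) + 17) = 3 + (62 + 17) = 3 + 79 = 82)
I(12, -1)*106 + t = 12*106 + 82 = 1272 + 82 = 1354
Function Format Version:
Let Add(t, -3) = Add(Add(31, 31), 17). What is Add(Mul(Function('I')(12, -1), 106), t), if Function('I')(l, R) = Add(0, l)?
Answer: 1354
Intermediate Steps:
Function('I')(l, R) = l
t = 82 (t = Add(3, Add(Add(31, 31), 17)) = Add(3, Add(62, 17)) = Add(3, 79) = 82)
Add(Mul(Function('I')(12, -1), 106), t) = Add(Mul(12, 106), 82) = Add(1272, 82) = 1354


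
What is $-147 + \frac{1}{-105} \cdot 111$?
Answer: $- \frac{5182}{35} \approx -148.06$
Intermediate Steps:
$-147 + \frac{1}{-105} \cdot 111 = -147 - \frac{37}{35} = - \frac{5182}{35}$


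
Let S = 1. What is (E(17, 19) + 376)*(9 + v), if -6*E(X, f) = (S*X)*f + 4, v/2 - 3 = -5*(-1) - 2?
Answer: 13503/2 ≈ 6751.5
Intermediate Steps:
v = 12 (v = 6 + 2*(-5*(-1) - 2) = 6 + 2*(5 - 2) = 6 + 2*3 = 6 + 6 = 12)
E(X, f) = -2/3 - X*f/6 (E(X, f) = -((1*X)*f + 4)/6 = -(X*f + 4)/6 = -(4 + X*f)/6 = -2/3 - X*f/6)
(E(17, 19) + 376)*(9 + v) = ((-2/3 - 1/6*17*19) + 376)*(9 + 12) = ((-2/3 - 323/6) + 376)*21 = (-109/2 + 376)*21 = (643/2)*21 = 13503/2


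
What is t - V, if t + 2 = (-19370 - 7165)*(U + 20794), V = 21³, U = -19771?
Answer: -27154568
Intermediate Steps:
V = 9261
t = -27145307 (t = -2 + (-19370 - 7165)*(-19771 + 20794) = -2 - 26535*1023 = -2 - 27145305 = -27145307)
t - V = -27145307 - 1*9261 = -27145307 - 9261 = -27154568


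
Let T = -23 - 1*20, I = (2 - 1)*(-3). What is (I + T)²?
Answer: 2116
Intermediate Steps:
I = -3 (I = 1*(-3) = -3)
T = -43 (T = -23 - 20 = -43)
(I + T)² = (-3 - 43)² = (-46)² = 2116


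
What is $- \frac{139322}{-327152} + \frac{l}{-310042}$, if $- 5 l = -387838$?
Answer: $\frac{22274095061}{126788575480} \approx 0.17568$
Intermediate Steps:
$l = \frac{387838}{5}$ ($l = \left(- \frac{1}{5}\right) \left(-387838\right) = \frac{387838}{5} \approx 77568.0$)
$- \frac{139322}{-327152} + \frac{l}{-310042} = - \frac{139322}{-327152} + \frac{387838}{5 \left(-310042\right)} = \left(-139322\right) \left(- \frac{1}{327152}\right) + \frac{387838}{5} \left(- \frac{1}{310042}\right) = \frac{69661}{163576} - \frac{193919}{775105} = \frac{22274095061}{126788575480}$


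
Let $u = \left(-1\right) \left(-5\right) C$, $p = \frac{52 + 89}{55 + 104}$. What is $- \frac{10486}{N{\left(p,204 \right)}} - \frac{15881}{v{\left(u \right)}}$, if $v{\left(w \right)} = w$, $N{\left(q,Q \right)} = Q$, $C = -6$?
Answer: $\frac{40627}{85} \approx 477.96$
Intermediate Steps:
$p = \frac{47}{53}$ ($p = \frac{141}{159} = 141 \cdot \frac{1}{159} = \frac{47}{53} \approx 0.88679$)
$u = -30$ ($u = \left(-1\right) \left(-5\right) \left(-6\right) = 5 \left(-6\right) = -30$)
$- \frac{10486}{N{\left(p,204 \right)}} - \frac{15881}{v{\left(u \right)}} = - \frac{10486}{204} - \frac{15881}{-30} = \left(-10486\right) \frac{1}{204} - - \frac{15881}{30} = - \frac{5243}{102} + \frac{15881}{30} = \frac{40627}{85}$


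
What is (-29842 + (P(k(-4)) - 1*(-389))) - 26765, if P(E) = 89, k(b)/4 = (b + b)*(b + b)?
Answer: -56129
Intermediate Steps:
k(b) = 16*b² (k(b) = 4*((b + b)*(b + b)) = 4*((2*b)*(2*b)) = 4*(4*b²) = 16*b²)
(-29842 + (P(k(-4)) - 1*(-389))) - 26765 = (-29842 + (89 - 1*(-389))) - 26765 = (-29842 + (89 + 389)) - 26765 = (-29842 + 478) - 26765 = -29364 - 26765 = -56129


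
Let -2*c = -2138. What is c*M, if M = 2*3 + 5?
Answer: 11759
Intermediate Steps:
c = 1069 (c = -½*(-2138) = 1069)
M = 11 (M = 6 + 5 = 11)
c*M = 1069*11 = 11759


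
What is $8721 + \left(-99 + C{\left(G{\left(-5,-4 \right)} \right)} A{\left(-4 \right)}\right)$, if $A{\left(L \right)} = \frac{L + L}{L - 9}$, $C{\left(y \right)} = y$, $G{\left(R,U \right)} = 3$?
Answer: $\frac{112110}{13} \approx 8623.8$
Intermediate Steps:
$A{\left(L \right)} = \frac{2 L}{-9 + L}$
$8721 + \left(-99 + C{\left(G{\left(-5,-4 \right)} \right)} A{\left(-4 \right)}\right) = 8721 - \left(99 - 3 \cdot 2 \left(-4\right) \frac{1}{-9 - 4}\right) = 8721 - \left(99 - 3 \cdot 2 \left(-4\right) \frac{1}{-13}\right) = 8721 - \left(99 - 3 \cdot 2 \left(-4\right) \left(- \frac{1}{13}\right)\right) = 8721 + \left(-99 + 3 \cdot \frac{8}{13}\right) = 8721 + \left(-99 + \frac{24}{13}\right) = 8721 - \frac{1263}{13} = \frac{112110}{13}$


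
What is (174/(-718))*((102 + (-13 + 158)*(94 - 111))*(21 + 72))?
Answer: 19119033/359 ≈ 53256.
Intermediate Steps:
(174/(-718))*((102 + (-13 + 158)*(94 - 111))*(21 + 72)) = (174*(-1/718))*((102 + 145*(-17))*93) = -87*(102 - 2465)*93/359 = -(-205581)*93/359 = -87/359*(-219759) = 19119033/359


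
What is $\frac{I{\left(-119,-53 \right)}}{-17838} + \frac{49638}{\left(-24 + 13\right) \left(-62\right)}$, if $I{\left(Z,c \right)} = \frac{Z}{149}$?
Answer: $\frac{65965517557}{906330942} \approx 72.783$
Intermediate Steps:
$I{\left(Z,c \right)} = \frac{Z}{149}$ ($I{\left(Z,c \right)} = Z \frac{1}{149} = \frac{Z}{149}$)
$\frac{I{\left(-119,-53 \right)}}{-17838} + \frac{49638}{\left(-24 + 13\right) \left(-62\right)} = \frac{\frac{1}{149} \left(-119\right)}{-17838} + \frac{49638}{\left(-24 + 13\right) \left(-62\right)} = \left(- \frac{119}{149}\right) \left(- \frac{1}{17838}\right) + \frac{49638}{\left(-11\right) \left(-62\right)} = \frac{119}{2657862} + \frac{49638}{682} = \frac{119}{2657862} + 49638 \cdot \frac{1}{682} = \frac{119}{2657862} + \frac{24819}{341} = \frac{65965517557}{906330942}$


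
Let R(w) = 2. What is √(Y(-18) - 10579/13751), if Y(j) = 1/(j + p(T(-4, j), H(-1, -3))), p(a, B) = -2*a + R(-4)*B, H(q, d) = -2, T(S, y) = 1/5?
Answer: I*√120668063971/385028 ≈ 0.9022*I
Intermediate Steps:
T(S, y) = ⅕
p(a, B) = -2*a + 2*B
Y(j) = 1/(-22/5 + j) (Y(j) = 1/(j + (-2*⅕ + 2*(-2))) = 1/(j + (-⅖ - 4)) = 1/(j - 22/5) = 1/(-22/5 + j))
√(Y(-18) - 10579/13751) = √(5/(-22 + 5*(-18)) - 10579/13751) = √(5/(-22 - 90) - 10579*1/13751) = √(5/(-112) - 10579/13751) = √(5*(-1/112) - 10579/13751) = √(-5/112 - 10579/13751) = √(-1253603/1540112) = I*√120668063971/385028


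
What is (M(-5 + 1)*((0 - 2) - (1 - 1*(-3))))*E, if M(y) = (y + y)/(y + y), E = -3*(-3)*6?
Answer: -324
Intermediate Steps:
E = 54 (E = 9*6 = 54)
M(y) = 1 (M(y) = (2*y)/((2*y)) = (2*y)*(1/(2*y)) = 1)
(M(-5 + 1)*((0 - 2) - (1 - 1*(-3))))*E = (1*((0 - 2) - (1 - 1*(-3))))*54 = (1*(-2 - (1 + 3)))*54 = (1*(-2 - 1*4))*54 = (1*(-2 - 4))*54 = (1*(-6))*54 = -6*54 = -324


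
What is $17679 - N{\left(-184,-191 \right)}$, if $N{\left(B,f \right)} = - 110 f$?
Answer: $-3331$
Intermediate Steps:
$17679 - N{\left(-184,-191 \right)} = 17679 - \left(-110\right) \left(-191\right) = 17679 - 21010 = -3331$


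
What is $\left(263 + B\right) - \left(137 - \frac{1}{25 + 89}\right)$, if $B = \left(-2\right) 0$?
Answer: $\frac{14365}{114} \approx 126.01$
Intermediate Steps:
$B = 0$
$\left(263 + B\right) - \left(137 - \frac{1}{25 + 89}\right) = \left(263 + 0\right) - \left(137 - \frac{1}{25 + 89}\right) = 263 - \left(137 - \frac{1}{114}\right) = 263 + \left(\frac{1}{114} - 137\right) = 263 - \frac{15617}{114} = \frac{14365}{114}$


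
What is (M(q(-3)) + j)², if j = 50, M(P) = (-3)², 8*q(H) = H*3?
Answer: 3481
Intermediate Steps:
q(H) = 3*H/8 (q(H) = (H*3)/8 = (3*H)/8 = 3*H/8)
M(P) = 9
(M(q(-3)) + j)² = (9 + 50)² = 59² = 3481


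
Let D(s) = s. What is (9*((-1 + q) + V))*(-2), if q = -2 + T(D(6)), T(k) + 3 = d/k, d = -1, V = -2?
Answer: 147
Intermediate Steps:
T(k) = -3 - 1/k
q = -31/6 (q = -2 + (-3 - 1/6) = -2 - 19/6 = -31/6 ≈ -5.1667)
(9*((-1 + q) + V))*(-2) = (9*((-1 - 31/6) - 2))*(-2) = (9*(-37/6 - 2))*(-2) = (9*(-49/6))*(-2) = -147/2*(-2) = 147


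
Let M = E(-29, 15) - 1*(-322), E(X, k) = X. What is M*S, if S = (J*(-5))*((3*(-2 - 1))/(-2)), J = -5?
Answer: 65925/2 ≈ 32963.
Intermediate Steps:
M = 293 (M = -29 - 1*(-322) = -29 + 322 = 293)
S = 225/2 (S = (-5*(-5))*((3*(-2 - 1))/(-2)) = 25*((3*(-3))*(-½)) = 25*(-9*(-½)) = 25*(9/2) = 225/2 ≈ 112.50)
M*S = 293*(225/2) = 65925/2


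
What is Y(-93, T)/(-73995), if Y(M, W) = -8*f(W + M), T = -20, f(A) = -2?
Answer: -16/73995 ≈ -0.00021623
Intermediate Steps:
Y(M, W) = 16 (Y(M, W) = -8*(-2) = 16)
Y(-93, T)/(-73995) = 16/(-73995) = 16*(-1/73995) = -16/73995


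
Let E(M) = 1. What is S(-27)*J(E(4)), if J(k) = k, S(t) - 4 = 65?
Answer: 69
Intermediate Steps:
S(t) = 69 (S(t) = 4 + 65 = 69)
S(-27)*J(E(4)) = 69*1 = 69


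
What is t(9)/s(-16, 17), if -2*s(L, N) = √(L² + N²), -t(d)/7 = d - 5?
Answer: 56*√545/545 ≈ 2.3988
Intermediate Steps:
t(d) = 35 - 7*d (t(d) = -7*(d - 5) = -7*(-5 + d) = 35 - 7*d)
s(L, N) = -√(L² + N²)/2
t(9)/s(-16, 17) = (35 - 7*9)/((-√((-16)² + 17²)/2)) = (35 - 63)/((-√(256 + 289)/2)) = -28*(-2*√545/545) = -(-56)*√545/545 = 56*√545/545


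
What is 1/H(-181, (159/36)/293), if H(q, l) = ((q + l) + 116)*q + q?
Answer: 3516/40719751 ≈ 8.6346e-5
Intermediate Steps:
H(q, l) = q + q*(116 + l + q) (H(q, l) = ((l + q) + 116)*q + q = (116 + l + q)*q + q = q*(116 + l + q) + q = q + q*(116 + l + q))
1/H(-181, (159/36)/293) = 1/(-181*(117 + (159/36)/293 - 181)) = 1/(-181*(117 + (159*(1/36))*(1/293) - 181)) = 1/(-181*(117 + (53/12)*(1/293) - 181)) = 1/(-181*(117 + 53/3516 - 181)) = 1/(-181*(-224971/3516)) = 1/(40719751/3516) = 3516/40719751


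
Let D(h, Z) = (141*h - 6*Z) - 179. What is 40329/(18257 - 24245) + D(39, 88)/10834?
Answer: -68038315/10812332 ≈ -6.2927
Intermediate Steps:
D(h, Z) = -179 - 6*Z + 141*h (D(h, Z) = (-6*Z + 141*h) - 179 = -179 - 6*Z + 141*h)
40329/(18257 - 24245) + D(39, 88)/10834 = 40329/(18257 - 24245) + (-179 - 6*88 + 141*39)/10834 = 40329/(-5988) + (-179 - 528 + 5499)*(1/10834) = 40329*(-1/5988) + 4792*(1/10834) = -13443/1996 + 2396/5417 = -68038315/10812332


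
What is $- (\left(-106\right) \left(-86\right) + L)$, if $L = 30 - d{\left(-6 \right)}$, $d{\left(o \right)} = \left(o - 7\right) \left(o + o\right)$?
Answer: $-8990$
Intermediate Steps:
$d{\left(o \right)} = 2 o \left(-7 + o\right)$ ($d{\left(o \right)} = \left(-7 + o\right) 2 o = 2 o \left(-7 + o\right)$)
$L = -126$ ($L = 30 - 2 \left(-6\right) \left(-7 - 6\right) = 30 - 2 \left(-6\right) \left(-13\right) = 30 - 156 = -126$)
$- (\left(-106\right) \left(-86\right) + L) = - (\left(-106\right) \left(-86\right) - 126) = - (9116 - 126) = \left(-1\right) 8990 = -8990$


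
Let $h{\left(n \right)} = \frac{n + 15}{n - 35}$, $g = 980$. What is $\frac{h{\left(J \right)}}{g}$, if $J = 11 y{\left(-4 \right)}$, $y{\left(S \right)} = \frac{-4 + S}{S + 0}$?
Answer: $- \frac{37}{12740} \approx -0.0029042$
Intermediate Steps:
$y{\left(S \right)} = \frac{-4 + S}{S}$
$J = 22$ ($J = 11 \frac{-4 - 4}{-4} = 11 \left(\left(- \frac{1}{4}\right) \left(-8\right)\right) = 11 \cdot 2 = 22$)
$h{\left(n \right)} = \frac{15 + n}{-35 + n}$
$\frac{h{\left(J \right)}}{g} = \frac{\frac{1}{-35 + 22} \left(15 + 22\right)}{980} = \frac{1}{-13} \cdot 37 \cdot \frac{1}{980} = \left(- \frac{1}{13}\right) 37 \cdot \frac{1}{980} = \left(- \frac{37}{13}\right) \frac{1}{980} = - \frac{37}{12740}$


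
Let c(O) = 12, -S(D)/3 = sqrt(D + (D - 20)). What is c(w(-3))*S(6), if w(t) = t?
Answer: -72*I*sqrt(2) ≈ -101.82*I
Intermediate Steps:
S(D) = -3*sqrt(-20 + 2*D) (S(D) = -3*sqrt(D + (D - 20)) = -3*sqrt(D + (-20 + D)) = -3*sqrt(-20 + 2*D))
c(w(-3))*S(6) = 12*(-3*sqrt(-20 + 2*6)) = 12*(-3*sqrt(-20 + 12)) = 12*(-6*I*sqrt(2)) = -72*I*sqrt(2)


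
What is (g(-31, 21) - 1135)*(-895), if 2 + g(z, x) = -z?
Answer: 989870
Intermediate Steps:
g(z, x) = -2 - z
(g(-31, 21) - 1135)*(-895) = ((-2 - 1*(-31)) - 1135)*(-895) = ((-2 + 31) - 1135)*(-895) = (29 - 1135)*(-895) = -1106*(-895) = 989870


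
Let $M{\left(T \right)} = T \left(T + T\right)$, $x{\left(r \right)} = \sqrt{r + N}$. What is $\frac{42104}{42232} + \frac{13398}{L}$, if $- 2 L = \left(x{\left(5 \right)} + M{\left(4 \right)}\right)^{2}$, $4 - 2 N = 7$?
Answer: $- \frac{559460526137}{21990629999} + \frac{3429888 \sqrt{14}}{4165681} \approx -22.36$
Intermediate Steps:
$N = - \frac{3}{2}$ ($N = 2 - \frac{7}{2} = - \frac{3}{2} \approx -1.5$)
$x{\left(r \right)} = \sqrt{- \frac{3}{2} + r}$ ($x{\left(r \right)} = \sqrt{r - \frac{3}{2}} = \sqrt{- \frac{3}{2} + r}$)
$M{\left(T \right)} = 2 T^{2}$ ($M{\left(T \right)} = T 2 T = 2 T^{2}$)
$L = - \frac{\left(32 + \frac{\sqrt{14}}{2}\right)^{2}}{2}$ ($L = - \frac{\left(\frac{\sqrt{-6 + 4 \cdot 5}}{2} + 2 \cdot 4^{2}\right)^{2}}{2} = - \frac{\left(\frac{\sqrt{-6 + 20}}{2} + 2 \cdot 16\right)^{2}}{2} = - \frac{\left(\frac{\sqrt{14}}{2} + 32\right)^{2}}{2} = - \frac{\left(32 + \frac{\sqrt{14}}{2}\right)^{2}}{2} \approx -573.62$)
$\frac{42104}{42232} + \frac{13398}{L} = \frac{42104}{42232} + \frac{13398}{\left(- \frac{1}{8}\right) \left(64 + \sqrt{14}\right)^{2}} = 42104 \cdot \frac{1}{42232} + 13398 \left(- \frac{8}{\left(64 + \sqrt{14}\right)^{2}}\right) = \frac{5263}{5279} - \frac{107184}{\left(64 + \sqrt{14}\right)^{2}}$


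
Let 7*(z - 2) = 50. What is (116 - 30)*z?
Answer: 5504/7 ≈ 786.29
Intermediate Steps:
z = 64/7 (z = 2 + (⅐)*50 = 2 + 50/7 = 64/7 ≈ 9.1429)
(116 - 30)*z = (116 - 30)*(64/7) = 86*(64/7) = 5504/7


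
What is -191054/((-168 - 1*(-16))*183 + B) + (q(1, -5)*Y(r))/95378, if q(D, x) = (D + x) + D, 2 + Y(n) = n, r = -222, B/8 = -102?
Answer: 4560397279/682715724 ≈ 6.6798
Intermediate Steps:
B = -816 (B = 8*(-102) = -816)
Y(n) = -2 + n
q(D, x) = x + 2*D
-191054/((-168 - 1*(-16))*183 + B) + (q(1, -5)*Y(r))/95378 = -191054/((-168 - 1*(-16))*183 - 816) + ((-5 + 2*1)*(-2 - 222))/95378 = -191054/((-168 + 16)*183 - 816) + ((-5 + 2)*(-224))*(1/95378) = -191054/(-152*183 - 816) - 3*(-224)*(1/95378) = -191054/(-27816 - 816) + 672*(1/95378) = -191054/(-28632) + 336/47689 = -191054*(-1/28632) + 336/47689 = 95527/14316 + 336/47689 = 4560397279/682715724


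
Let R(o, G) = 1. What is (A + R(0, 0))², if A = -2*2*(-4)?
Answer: 289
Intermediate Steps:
A = 16 (A = -4*(-4) = 16)
(A + R(0, 0))² = (16 + 1)² = 17² = 289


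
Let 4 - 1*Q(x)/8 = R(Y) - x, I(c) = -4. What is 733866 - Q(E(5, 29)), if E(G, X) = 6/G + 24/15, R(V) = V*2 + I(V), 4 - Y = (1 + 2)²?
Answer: 3668498/5 ≈ 7.3370e+5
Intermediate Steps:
Y = -5 (Y = 4 - (1 + 2)² = 4 - 1*3² = 4 - 1*9 = 4 - 9 = -5)
R(V) = -4 + 2*V (R(V) = V*2 - 4 = 2*V - 4 = -4 + 2*V)
E(G, X) = 8/5 + 6/G (E(G, X) = 6/G + 24*(1/15) = 6/G + 8/5 = 8/5 + 6/G)
Q(x) = 144 + 8*x (Q(x) = 32 - 8*((-4 + 2*(-5)) - x) = 32 - 8*((-4 - 10) - x) = 32 - 8*(-14 - x) = 32 + (112 + 8*x) = 144 + 8*x)
733866 - Q(E(5, 29)) = 733866 - (144 + 8*(8/5 + 6/5)) = 733866 - (144 + 8*(14/5)) = 733866 - (144 + 112/5) = 733866 - 1*832/5 = 733866 - 832/5 = 3668498/5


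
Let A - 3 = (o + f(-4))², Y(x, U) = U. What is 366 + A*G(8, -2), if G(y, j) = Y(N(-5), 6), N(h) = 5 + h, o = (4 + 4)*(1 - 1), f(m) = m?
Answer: 480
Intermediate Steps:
o = 0 (o = 8*0 = 0)
G(y, j) = 6
A = 19 (A = 3 + (0 - 4)² = 3 + (-4)² = 3 + 16 = 19)
366 + A*G(8, -2) = 366 + 19*6 = 366 + 114 = 480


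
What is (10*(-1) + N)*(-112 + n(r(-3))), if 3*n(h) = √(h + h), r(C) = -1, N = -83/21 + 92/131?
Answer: 583216/393 - 36451*I*√2/8253 ≈ 1484.0 - 6.2462*I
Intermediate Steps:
N = -8941/2751 (N = -83*1/21 + 92*(1/131) = -83/21 + 92/131 = -8941/2751 ≈ -3.2501)
n(h) = √2*√h/3 (n(h) = √(h + h)/3 = √(2*h)/3 = (√2*√h)/3 = √2*√h/3)
(10*(-1) + N)*(-112 + n(r(-3))) = (10*(-1) - 8941/2751)*(-112 + √2*√(-1)/3) = (-10 - 8941/2751)*(-112 + √2*I/3) = -36451*(-112 + I*√2/3)/2751 = 583216/393 - 36451*I*√2/8253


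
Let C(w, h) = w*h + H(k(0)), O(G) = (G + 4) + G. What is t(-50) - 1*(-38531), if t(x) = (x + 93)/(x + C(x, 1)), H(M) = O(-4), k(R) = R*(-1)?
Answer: 4007181/104 ≈ 38531.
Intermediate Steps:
O(G) = 4 + 2*G (O(G) = (4 + G) + G = 4 + 2*G)
k(R) = -R
H(M) = -4 (H(M) = 4 + 2*(-4) = 4 - 8 = -4)
C(w, h) = -4 + h*w (C(w, h) = w*h - 4 = h*w - 4 = -4 + h*w)
t(x) = (93 + x)/(-4 + 2*x) (t(x) = (x + 93)/(x + (-4 + 1*x)) = (93 + x)/(x + (-4 + x)) = (93 + x)/(-4 + 2*x))
t(-50) - 1*(-38531) = (93 - 50)/(2*(-2 - 50)) - 1*(-38531) = (1/2)*43/(-52) + 38531 = (1/2)*(-1/52)*43 + 38531 = -43/104 + 38531 = 4007181/104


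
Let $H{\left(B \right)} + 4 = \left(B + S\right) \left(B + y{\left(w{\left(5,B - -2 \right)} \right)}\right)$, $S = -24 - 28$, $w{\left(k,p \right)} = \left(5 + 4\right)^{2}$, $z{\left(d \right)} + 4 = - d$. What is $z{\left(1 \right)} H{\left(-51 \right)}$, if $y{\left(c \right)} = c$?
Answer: $15470$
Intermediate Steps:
$z{\left(d \right)} = -4 - d$
$w{\left(k,p \right)} = 81$ ($w{\left(k,p \right)} = 9^{2} = 81$)
$S = -52$ ($S = -24 - 28 = -52$)
$H{\left(B \right)} = -4 + \left(-52 + B\right) \left(81 + B\right)$ ($H{\left(B \right)} = -4 + \left(B - 52\right) \left(B + 81\right) = -4 + \left(-52 + B\right) \left(81 + B\right)$)
$z{\left(1 \right)} H{\left(-51 \right)} = \left(-4 - 1\right) \left(-4216 + \left(-51\right)^{2} + 29 \left(-51\right)\right) = \left(-4 - 1\right) \left(-4216 + 2601 - 1479\right) = \left(-5\right) \left(-3094\right) = 15470$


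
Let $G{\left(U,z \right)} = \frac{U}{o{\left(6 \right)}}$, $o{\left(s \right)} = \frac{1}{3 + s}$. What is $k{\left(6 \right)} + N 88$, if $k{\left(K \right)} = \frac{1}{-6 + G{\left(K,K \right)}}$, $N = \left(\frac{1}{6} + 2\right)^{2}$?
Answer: $\frac{59491}{144} \approx 413.13$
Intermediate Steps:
$G{\left(U,z \right)} = 9 U$ ($G{\left(U,z \right)} = \frac{U}{\frac{1}{3 + 6}} = \frac{U}{\frac{1}{9}} = U \frac{1}{\frac{1}{9}} = U 9 = 9 U$)
$N = \frac{169}{36}$ ($N = \left(\frac{1}{6} + 2\right)^{2} = \left(\frac{13}{6}\right)^{2} = \frac{169}{36} \approx 4.6944$)
$k{\left(K \right)} = \frac{1}{-6 + 9 K}$
$k{\left(6 \right)} + N 88 = \frac{1}{3 \left(-2 + 3 \cdot 6\right)} + \frac{169}{36} \cdot 88 = \frac{1}{3 \left(-2 + 18\right)} + \frac{3718}{9} = \frac{1}{3 \cdot 16} + \frac{3718}{9} = \frac{1}{3} \cdot \frac{1}{16} + \frac{3718}{9} = \frac{1}{48} + \frac{3718}{9} = \frac{59491}{144}$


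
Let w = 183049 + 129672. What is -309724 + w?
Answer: 2997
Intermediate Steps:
w = 312721
-309724 + w = -309724 + 312721 = 2997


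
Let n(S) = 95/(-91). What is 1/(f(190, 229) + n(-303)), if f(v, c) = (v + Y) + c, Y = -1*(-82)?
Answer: 91/45496 ≈ 0.0020002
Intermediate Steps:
Y = 82
n(S) = -95/91 (n(S) = 95*(-1/91) = -95/91)
f(v, c) = 82 + c + v (f(v, c) = (v + 82) + c = (82 + v) + c = 82 + c + v)
1/(f(190, 229) + n(-303)) = 1/((82 + 229 + 190) - 95/91) = 1/(501 - 95/91) = 1/(45496/91) = 91/45496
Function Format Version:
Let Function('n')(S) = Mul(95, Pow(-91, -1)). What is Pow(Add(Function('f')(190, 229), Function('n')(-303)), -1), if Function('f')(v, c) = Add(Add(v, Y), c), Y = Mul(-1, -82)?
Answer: Rational(91, 45496) ≈ 0.0020002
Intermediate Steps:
Y = 82
Function('n')(S) = Rational(-95, 91) (Function('n')(S) = Mul(95, Rational(-1, 91)) = Rational(-95, 91))
Function('f')(v, c) = Add(82, c, v) (Function('f')(v, c) = Add(Add(v, 82), c) = Add(Add(82, v), c) = Add(82, c, v))
Pow(Add(Function('f')(190, 229), Function('n')(-303)), -1) = Pow(Add(Add(82, 229, 190), Rational(-95, 91)), -1) = Pow(Add(501, Rational(-95, 91)), -1) = Pow(Rational(45496, 91), -1) = Rational(91, 45496)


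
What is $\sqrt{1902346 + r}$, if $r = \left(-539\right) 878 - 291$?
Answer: $3 \sqrt{158757} \approx 1195.3$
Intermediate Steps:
$r = -473533$ ($r = -473242 - 291 = -473533$)
$\sqrt{1902346 + r} = \sqrt{1902346 - 473533} = \sqrt{1428813} = 3 \sqrt{158757}$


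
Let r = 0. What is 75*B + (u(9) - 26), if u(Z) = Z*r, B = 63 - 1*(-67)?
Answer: 9724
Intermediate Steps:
B = 130 (B = 63 + 67 = 130)
u(Z) = 0 (u(Z) = Z*0 = 0)
75*B + (u(9) - 26) = 75*130 + (0 - 26) = 9750 - 26 = 9724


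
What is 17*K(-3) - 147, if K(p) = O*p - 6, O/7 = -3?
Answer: 822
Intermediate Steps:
O = -21 (O = 7*(-3) = -21)
K(p) = -6 - 21*p (K(p) = -21*p - 6 = -6 - 21*p)
17*K(-3) - 147 = 17*(-6 - 21*(-3)) - 147 = 17*(-6 + 63) - 147 = 17*57 - 147 = 969 - 147 = 822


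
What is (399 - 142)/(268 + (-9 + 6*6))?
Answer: 257/295 ≈ 0.87119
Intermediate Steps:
(399 - 142)/(268 + (-9 + 6*6)) = 257/(268 + (-9 + 36)) = 257/(268 + 27) = 257/295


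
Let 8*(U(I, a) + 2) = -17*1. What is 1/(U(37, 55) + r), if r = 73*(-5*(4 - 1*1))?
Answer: -8/8793 ≈ -0.00090981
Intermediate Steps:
U(I, a) = -33/8 (U(I, a) = -2 + (-17*1)/8 = -2 + (⅛)*(-17) = -2 - 17/8 = -33/8)
r = -1095 (r = 73*(-5*(4 - 1)) = 73*(-5*3) = 73*(-15) = -1095)
1/(U(37, 55) + r) = 1/(-33/8 - 1095) = 1/(-8793/8) = -8/8793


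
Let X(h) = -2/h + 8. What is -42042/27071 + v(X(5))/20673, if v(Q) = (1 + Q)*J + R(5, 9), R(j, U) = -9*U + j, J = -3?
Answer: -396313679/254381265 ≈ -1.5580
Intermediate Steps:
X(h) = 8 - 2/h
R(j, U) = j - 9*U
v(Q) = -79 - 3*Q (v(Q) = (1 + Q)*(-3) + (5 - 9*9) = (-3 - 3*Q) + (5 - 81) = (-3 - 3*Q) - 76 = -79 - 3*Q)
-42042/27071 + v(X(5))/20673 = -42042/27071 + (-79 - 3*(8 - 2/5))/20673 = -42042*1/27071 + (-79 - 3*(8 - 2*1/5))*(1/20673) = -3822/2461 + (-79 - 3*(8 - 2/5))*(1/20673) = -3822/2461 + (-79 - 3*38/5)*(1/20673) = -3822/2461 + (-79 - 114/5)*(1/20673) = -3822/2461 - 509/5*1/20673 = -3822/2461 - 509/103365 = -396313679/254381265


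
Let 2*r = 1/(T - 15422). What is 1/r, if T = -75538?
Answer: -181920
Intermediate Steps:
r = -1/181920 (r = 1/(2*(-75538 - 15422)) = (½)/(-90960) = (½)*(-1/90960) = -1/181920 ≈ -5.4969e-6)
1/r = 1/(-1/181920) = -181920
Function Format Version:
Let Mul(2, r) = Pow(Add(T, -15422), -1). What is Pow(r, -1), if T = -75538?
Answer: -181920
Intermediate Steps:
r = Rational(-1, 181920) (r = Mul(Rational(1, 2), Pow(Add(-75538, -15422), -1)) = Mul(Rational(1, 2), Pow(-90960, -1)) = Mul(Rational(1, 2), Rational(-1, 90960)) = Rational(-1, 181920) ≈ -5.4969e-6)
Pow(r, -1) = Pow(Rational(-1, 181920), -1) = -181920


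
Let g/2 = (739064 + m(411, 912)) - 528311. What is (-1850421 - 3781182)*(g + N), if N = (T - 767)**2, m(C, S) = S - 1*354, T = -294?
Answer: -8719653083829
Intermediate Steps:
m(C, S) = -354 + S (m(C, S) = S - 354 = -354 + S)
N = 1125721 (N = (-294 - 767)**2 = (-1061)**2 = 1125721)
g = 422622 (g = 2*((739064 + (-354 + 912)) - 528311) = 2*((739064 + 558) - 528311) = 2*(739622 - 528311) = 2*211311 = 422622)
(-1850421 - 3781182)*(g + N) = (-1850421 - 3781182)*(422622 + 1125721) = -5631603*1548343 = -8719653083829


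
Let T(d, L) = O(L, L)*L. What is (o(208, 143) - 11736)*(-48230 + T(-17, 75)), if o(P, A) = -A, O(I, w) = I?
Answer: 506104795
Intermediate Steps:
T(d, L) = L² (T(d, L) = L*L = L²)
(o(208, 143) - 11736)*(-48230 + T(-17, 75)) = (-1*143 - 11736)*(-48230 + 75²) = (-143 - 11736)*(-48230 + 5625) = -11879*(-42605) = 506104795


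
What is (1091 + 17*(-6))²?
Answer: 978121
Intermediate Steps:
(1091 + 17*(-6))² = (1091 - 102)² = 989² = 978121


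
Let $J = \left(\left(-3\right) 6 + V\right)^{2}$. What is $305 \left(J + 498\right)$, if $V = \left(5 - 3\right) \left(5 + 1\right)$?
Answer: $162870$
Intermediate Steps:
$V = 12$ ($V = 2 \cdot 6 = 12$)
$J = 36$ ($J = \left(\left(-3\right) 6 + 12\right)^{2} = \left(-18 + 12\right)^{2} = \left(-6\right)^{2} = 36$)
$305 \left(J + 498\right) = 305 \left(36 + 498\right) = 305 \cdot 534 = 162870$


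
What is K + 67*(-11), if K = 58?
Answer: -679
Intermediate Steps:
K + 67*(-11) = 58 + 67*(-11) = 58 - 737 = -679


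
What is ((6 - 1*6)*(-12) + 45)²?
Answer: 2025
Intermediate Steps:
((6 - 1*6)*(-12) + 45)² = ((6 - 6)*(-12) + 45)² = (0*(-12) + 45)² = (0 + 45)² = 45² = 2025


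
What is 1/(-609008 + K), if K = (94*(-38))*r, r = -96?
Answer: -1/266096 ≈ -3.7580e-6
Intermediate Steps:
K = 342912 (K = (94*(-38))*(-96) = -3572*(-96) = 342912)
1/(-609008 + K) = 1/(-609008 + 342912) = 1/(-266096) = -1/266096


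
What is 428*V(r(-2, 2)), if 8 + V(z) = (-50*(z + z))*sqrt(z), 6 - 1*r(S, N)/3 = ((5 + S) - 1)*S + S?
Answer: -9248224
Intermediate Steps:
r(S, N) = 18 - 3*S - 3*S*(4 + S) (r(S, N) = 18 - 3*(((5 + S) - 1)*S + S) = 18 - 3*((4 + S)*S + S) = 18 - 3*(S*(4 + S) + S) = 18 - 3*(S + S*(4 + S)) = 18 + (-3*S - 3*S*(4 + S)) = 18 - 3*S - 3*S*(4 + S))
V(z) = -8 - 100*z**(3/2) (V(z) = -8 + (-50*(z + z))*sqrt(z) = -8 + (-100*z)*sqrt(z) = -8 - 100*z**(3/2))
428*V(r(-2, 2)) = 428*(-8 - 100*(18 - 15*(-2) - 3*(-2)**2)**(3/2)) = 428*(-8 - 100*(18 + 30 - 3*4)**(3/2)) = 428*(-8 - 100*(18 + 30 - 12)**(3/2)) = 428*(-8 - 100*36**(3/2)) = 428*(-8 - 100*216) = 428*(-8 - 21600) = 428*(-21608) = -9248224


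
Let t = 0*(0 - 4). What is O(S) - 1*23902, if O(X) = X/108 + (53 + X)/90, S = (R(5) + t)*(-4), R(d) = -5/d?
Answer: -6453359/270 ≈ -23901.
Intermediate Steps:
t = 0 (t = 0*(-4) = 0)
S = 4 (S = (-5/5 + 0)*(-4) = (-5*⅕ + 0)*(-4) = (-1 + 0)*(-4) = -1*(-4) = 4)
O(X) = 53/90 + 11*X/540 (O(X) = X*(1/108) + (53 + X)*(1/90) = X/108 + (53/90 + X/90) = 53/90 + 11*X/540)
O(S) - 1*23902 = (53/90 + (11/540)*4) - 1*23902 = (53/90 + 11/135) - 23902 = 181/270 - 23902 = -6453359/270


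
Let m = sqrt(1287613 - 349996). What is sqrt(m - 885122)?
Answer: sqrt(-885122 + sqrt(937617)) ≈ 940.29*I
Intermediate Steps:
m = sqrt(937617) ≈ 968.31
sqrt(m - 885122) = sqrt(sqrt(937617) - 885122) = sqrt(-885122 + sqrt(937617))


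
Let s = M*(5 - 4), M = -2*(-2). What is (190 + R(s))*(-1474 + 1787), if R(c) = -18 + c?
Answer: 55088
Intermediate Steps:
M = 4
s = 4 (s = 4*(5 - 4) = 4*1 = 4)
(190 + R(s))*(-1474 + 1787) = (190 + (-18 + 4))*(-1474 + 1787) = (190 - 14)*313 = 176*313 = 55088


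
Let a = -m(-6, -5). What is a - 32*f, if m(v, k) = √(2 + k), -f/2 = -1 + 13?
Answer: 768 - I*√3 ≈ 768.0 - 1.732*I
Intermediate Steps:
f = -24 (f = -2*(-1 + 13) = -2*12 = -24)
a = -I*√3 (a = -√(2 - 5) = -√(-3) = -I*√3 ≈ -1.732*I)
a - 32*f = -I*√3 - 32*(-24) = -I*√3 + 768 = 768 - I*√3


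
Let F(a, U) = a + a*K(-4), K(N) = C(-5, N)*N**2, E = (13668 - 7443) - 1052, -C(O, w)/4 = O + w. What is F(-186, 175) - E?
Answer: -112495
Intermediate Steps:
C(O, w) = -4*O - 4*w (C(O, w) = -4*(O + w) = -4*O - 4*w)
E = 5173 (E = 6225 - 1052 = 5173)
K(N) = N**2*(20 - 4*N) (K(N) = (-4*(-5) - 4*N)*N**2 = (20 - 4*N)*N**2 = N**2*(20 - 4*N))
F(a, U) = 577*a (F(a, U) = a + a*(4*(-4)**2*(5 - 1*(-4))) = a + a*(4*16*(5 + 4)) = a + a*(4*16*9) = a + a*576 = a + 576*a = 577*a)
F(-186, 175) - E = 577*(-186) - 1*5173 = -107322 - 5173 = -112495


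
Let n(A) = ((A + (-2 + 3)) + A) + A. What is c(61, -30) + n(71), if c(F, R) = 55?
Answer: 269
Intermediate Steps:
n(A) = 1 + 3*A (n(A) = ((A + 1) + A) + A = ((1 + A) + A) + A = (1 + 2*A) + A = 1 + 3*A)
c(61, -30) + n(71) = 55 + (1 + 3*71) = 55 + (1 + 213) = 55 + 214 = 269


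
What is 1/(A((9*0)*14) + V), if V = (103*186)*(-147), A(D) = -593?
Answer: -1/2816819 ≈ -3.5501e-7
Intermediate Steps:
V = -2816226 (V = 19158*(-147) = -2816226)
1/(A((9*0)*14) + V) = 1/(-593 - 2816226) = 1/(-2816819) = -1/2816819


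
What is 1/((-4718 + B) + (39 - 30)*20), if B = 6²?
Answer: -1/4502 ≈ -0.00022212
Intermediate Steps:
B = 36
1/((-4718 + B) + (39 - 30)*20) = 1/((-4718 + 36) + (39 - 30)*20) = 1/(-4682 + 9*20) = 1/(-4682 + 180) = 1/(-4502) = -1/4502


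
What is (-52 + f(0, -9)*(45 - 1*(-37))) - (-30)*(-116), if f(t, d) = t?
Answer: -3532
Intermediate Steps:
(-52 + f(0, -9)*(45 - 1*(-37))) - (-30)*(-116) = (-52 + 0*(45 - 1*(-37))) - (-30)*(-116) = (-52 + 0*(45 + 37)) - 1*3480 = (-52 + 0*82) - 3480 = (-52 + 0) - 3480 = -52 - 3480 = -3532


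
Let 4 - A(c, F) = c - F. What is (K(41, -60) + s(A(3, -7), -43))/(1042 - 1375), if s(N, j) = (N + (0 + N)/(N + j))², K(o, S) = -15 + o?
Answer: -145370/799533 ≈ -0.18182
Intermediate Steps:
A(c, F) = 4 + F - c (A(c, F) = 4 - (c - F) = 4 + (F - c) = 4 + F - c)
s(N, j) = (N + N/(N + j))²
(K(41, -60) + s(A(3, -7), -43))/(1042 - 1375) = ((-15 + 41) + (4 - 7 - 1*3)²*(1 + (4 - 7 - 1*3) - 43)²/((4 - 7 - 1*3) - 43)²)/(1042 - 1375) = (26 + (4 - 7 - 3)²*(1 + (4 - 7 - 3) - 43)²/((4 - 7 - 3) - 43)²)/(-333) = (26 + (-6)²*(1 - 6 - 43)²/(-6 - 43)²)*(-1/333) = (26 + 36*(-48)²/(-49)²)*(-1/333) = (26 + 36*(1/2401)*2304)*(-1/333) = (26 + 82944/2401)*(-1/333) = (145370/2401)*(-1/333) = -145370/799533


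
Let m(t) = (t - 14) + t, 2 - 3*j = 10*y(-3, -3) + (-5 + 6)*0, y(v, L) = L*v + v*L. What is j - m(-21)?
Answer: -10/3 ≈ -3.3333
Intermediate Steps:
y(v, L) = 2*L*v (y(v, L) = L*v + L*v = 2*L*v)
j = -178/3 (j = 2/3 - (10*(2*(-3)*(-3)) + (-5 + 6)*0)/3 = 2/3 - (10*18 + 1*0)/3 = 2/3 - (180 + 0)/3 = 2/3 - 1/3*180 = 2/3 - 60 = -178/3 ≈ -59.333)
m(t) = -14 + 2*t (m(t) = (-14 + t) + t = -14 + 2*t)
j - m(-21) = -178/3 - (-14 + 2*(-21)) = -178/3 - (-14 - 42) = -178/3 - 1*(-56) = -178/3 + 56 = -10/3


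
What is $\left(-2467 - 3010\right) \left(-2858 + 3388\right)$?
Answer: $-2902810$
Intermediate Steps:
$\left(-2467 - 3010\right) \left(-2858 + 3388\right) = \left(-5477\right) 530 = -2902810$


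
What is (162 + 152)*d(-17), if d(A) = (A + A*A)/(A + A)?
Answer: -2512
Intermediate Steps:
d(A) = (A + A²)/(2*A) (d(A) = (A + A²)/((2*A)) = (A + A²)*(1/(2*A)) = (A + A²)/(2*A))
(162 + 152)*d(-17) = (162 + 152)*(½ + (½)*(-17)) = 314*(½ - 17/2) = 314*(-8) = -2512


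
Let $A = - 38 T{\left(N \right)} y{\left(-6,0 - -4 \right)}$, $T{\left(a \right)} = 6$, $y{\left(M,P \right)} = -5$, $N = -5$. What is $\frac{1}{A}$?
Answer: $\frac{1}{1140} \approx 0.00087719$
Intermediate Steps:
$A = 1140$ ($A = \left(-38\right) 6 \left(-5\right) = \left(-228\right) \left(-5\right) = 1140$)
$\frac{1}{A} = \frac{1}{1140}$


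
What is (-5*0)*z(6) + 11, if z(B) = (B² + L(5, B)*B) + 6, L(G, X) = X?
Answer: 11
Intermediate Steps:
z(B) = 6 + 2*B² (z(B) = (B² + B*B) + 6 = (B² + B²) + 6 = 2*B² + 6 = 6 + 2*B²)
(-5*0)*z(6) + 11 = (-5*0)*(6 + 2*6²) + 11 = 0*(6 + 2*36) + 11 = 0*(6 + 72) + 11 = 0*78 + 11 = 0 + 11 = 11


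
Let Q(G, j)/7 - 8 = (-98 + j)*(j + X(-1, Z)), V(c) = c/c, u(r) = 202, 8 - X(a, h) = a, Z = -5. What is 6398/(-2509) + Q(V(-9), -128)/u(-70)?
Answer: 235593715/253409 ≈ 929.70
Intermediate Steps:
X(a, h) = 8 - a
V(c) = 1
Q(G, j) = 56 + 7*(-98 + j)*(9 + j) (Q(G, j) = 56 + 7*((-98 + j)*(j + (8 - 1*(-1)))) = 56 + 7*((-98 + j)*(j + (8 + 1))) = 56 + 7*((-98 + j)*(j + 9)) = 56 + 7*((-98 + j)*(9 + j)) = 56 + 7*(-98 + j)*(9 + j))
6398/(-2509) + Q(V(-9), -128)/u(-70) = 6398/(-2509) + (-6118 - 623*(-128) + 7*(-128)²)/202 = 6398*(-1/2509) + (-6118 + 79744 + 7*16384)*(1/202) = -6398/2509 + (-6118 + 79744 + 114688)*(1/202) = -6398/2509 + 188314*(1/202) = -6398/2509 + 94157/101 = 235593715/253409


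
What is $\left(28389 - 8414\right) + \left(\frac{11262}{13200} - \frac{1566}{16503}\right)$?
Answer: $\frac{241750621977}{12102200} \approx 19976.0$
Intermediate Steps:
$\left(28389 - 8414\right) + \left(\frac{11262}{13200} - \frac{1566}{16503}\right) = 19975 + \left(11262 \cdot \frac{1}{13200} - \frac{522}{5501}\right) = 19975 + \left(\frac{1877}{2200} - \frac{522}{5501}\right) = 19975 + \frac{9176977}{12102200} = \frac{241750621977}{12102200}$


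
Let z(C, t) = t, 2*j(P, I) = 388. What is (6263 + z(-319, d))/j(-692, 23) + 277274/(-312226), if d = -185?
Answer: 460979618/15142961 ≈ 30.442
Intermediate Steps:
j(P, I) = 194 (j(P, I) = (1/2)*388 = 194)
(6263 + z(-319, d))/j(-692, 23) + 277274/(-312226) = (6263 - 185)/194 + 277274/(-312226) = 6078*(1/194) + 277274*(-1/312226) = 3039/97 - 138637/156113 = 460979618/15142961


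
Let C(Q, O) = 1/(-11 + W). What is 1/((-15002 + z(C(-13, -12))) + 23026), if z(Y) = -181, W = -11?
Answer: 1/7843 ≈ 0.00012750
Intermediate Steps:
C(Q, O) = -1/22 (C(Q, O) = 1/(-11 - 11) = 1/(-22) = -1/22)
1/((-15002 + z(C(-13, -12))) + 23026) = 1/((-15002 - 181) + 23026) = 1/(-15183 + 23026) = 1/7843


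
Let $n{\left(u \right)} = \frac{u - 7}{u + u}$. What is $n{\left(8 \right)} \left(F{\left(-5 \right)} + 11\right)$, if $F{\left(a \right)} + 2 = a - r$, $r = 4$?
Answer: $0$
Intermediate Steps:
$n{\left(u \right)} = \frac{-7 + u}{2 u}$
$F{\left(a \right)} = -6 + a$ ($F{\left(a \right)} = -2 + \left(a - 4\right) = -2 + \left(-4 + a\right) = -6 + a$)
$n{\left(8 \right)} \left(F{\left(-5 \right)} + 11\right) = \frac{-7 + 8}{2 \cdot 8} \left(\left(-6 - 5\right) + 11\right) = \frac{1}{2} \cdot \frac{1}{8} \cdot 1 \left(-11 + 11\right) = \frac{1}{16} \cdot 0 = 0$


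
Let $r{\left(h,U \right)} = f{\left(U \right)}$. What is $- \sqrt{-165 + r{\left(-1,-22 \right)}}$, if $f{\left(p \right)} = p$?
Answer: $- i \sqrt{187} \approx - 13.675 i$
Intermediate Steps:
$r{\left(h,U \right)} = U$
$- \sqrt{-165 + r{\left(-1,-22 \right)}} = - \sqrt{-165 - 22} = - \sqrt{-187} = - i \sqrt{187}$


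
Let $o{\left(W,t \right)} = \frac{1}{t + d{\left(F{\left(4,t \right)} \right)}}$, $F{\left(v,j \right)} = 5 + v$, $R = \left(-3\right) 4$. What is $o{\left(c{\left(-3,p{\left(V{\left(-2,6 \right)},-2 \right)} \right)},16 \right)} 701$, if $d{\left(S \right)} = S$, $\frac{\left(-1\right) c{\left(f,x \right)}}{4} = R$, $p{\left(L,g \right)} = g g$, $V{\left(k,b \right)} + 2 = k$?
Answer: $\frac{701}{25} \approx 28.04$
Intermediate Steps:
$V{\left(k,b \right)} = -2 + k$
$R = -12$
$p{\left(L,g \right)} = g^{2}$
$c{\left(f,x \right)} = 48$ ($c{\left(f,x \right)} = \left(-4\right) \left(-12\right) = 48$)
$o{\left(W,t \right)} = \frac{1}{9 + t}$ ($o{\left(W,t \right)} = \frac{1}{t + \left(5 + 4\right)} = \frac{1}{t + 9} = \frac{1}{9 + t}$)
$o{\left(c{\left(-3,p{\left(V{\left(-2,6 \right)},-2 \right)} \right)},16 \right)} 701 = \frac{1}{9 + 16} \cdot 701 = \frac{1}{25} \cdot 701 = \frac{701}{25}$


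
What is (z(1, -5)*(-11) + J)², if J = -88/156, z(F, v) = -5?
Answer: 4507129/1521 ≈ 2963.3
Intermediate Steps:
J = -22/39 (J = -88*1/156 = -22/39 ≈ -0.56410)
(z(1, -5)*(-11) + J)² = (-5*(-11) - 22/39)² = (55 - 22/39)² = (2123/39)² = 4507129/1521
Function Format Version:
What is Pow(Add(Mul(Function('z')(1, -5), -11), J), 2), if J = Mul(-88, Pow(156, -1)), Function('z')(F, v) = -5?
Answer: Rational(4507129, 1521) ≈ 2963.3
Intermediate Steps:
J = Rational(-22, 39) (J = Mul(-88, Rational(1, 156)) = Rational(-22, 39) ≈ -0.56410)
Pow(Add(Mul(Function('z')(1, -5), -11), J), 2) = Pow(Add(Mul(-5, -11), Rational(-22, 39)), 2) = Pow(Add(55, Rational(-22, 39)), 2) = Pow(Rational(2123, 39), 2) = Rational(4507129, 1521)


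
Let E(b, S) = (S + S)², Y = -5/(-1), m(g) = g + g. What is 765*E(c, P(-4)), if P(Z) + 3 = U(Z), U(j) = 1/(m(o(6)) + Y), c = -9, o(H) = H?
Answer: 450000/17 ≈ 26471.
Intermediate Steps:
m(g) = 2*g
Y = 5 (Y = -5*(-1) = 5)
U(j) = 1/17 (U(j) = 1/(2*6 + 5) = 1/(12 + 5) = 1/17)
P(Z) = -50/17 (P(Z) = -3 + 1/17 = -50/17)
E(b, S) = 4*S² (E(b, S) = (2*S)² = 4*S²)
765*E(c, P(-4)) = 765*(4*(-50/17)²) = 765*(4*(2500/289)) = 765*(10000/289) = 450000/17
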